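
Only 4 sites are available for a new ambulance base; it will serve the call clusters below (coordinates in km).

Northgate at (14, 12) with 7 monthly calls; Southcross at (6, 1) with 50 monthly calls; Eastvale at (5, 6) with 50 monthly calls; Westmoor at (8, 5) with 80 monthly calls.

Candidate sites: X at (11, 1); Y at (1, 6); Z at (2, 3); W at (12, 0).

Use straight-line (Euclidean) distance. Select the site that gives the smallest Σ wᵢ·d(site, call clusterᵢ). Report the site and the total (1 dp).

Total weighted distance at each candidate:
  X (11, 1): total = 1120.3
  Y (1, 6): total = 1219.5
  Z (2, 3): total = 1046.7
  W (12, 0): total = 1362.5
Minimum is at Z with total 1046.7 km.

Z, total 1046.7 km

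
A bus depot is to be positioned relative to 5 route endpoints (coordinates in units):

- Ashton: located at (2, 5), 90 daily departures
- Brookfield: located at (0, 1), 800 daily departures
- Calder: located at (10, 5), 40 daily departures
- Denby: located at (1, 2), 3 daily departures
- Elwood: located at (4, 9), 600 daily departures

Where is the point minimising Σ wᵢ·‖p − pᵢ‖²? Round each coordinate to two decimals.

The minimiser of Σwᵢ‖p−pᵢ‖² is the weighted centroid p* = (Σwᵢpᵢ)/(Σwᵢ).
Σwᵢ = 1533.
Σwᵢxᵢ = 90·2 + 800·0 + 40·10 + 3·1 + 600·4 = 2983.
Σwᵢyᵢ = 90·5 + 800·1 + 40·5 + 3·2 + 600·9 = 6856.
x* = 2983/1533 = 1.95, y* = 6856/1533 = 4.47.

(1.95, 4.47)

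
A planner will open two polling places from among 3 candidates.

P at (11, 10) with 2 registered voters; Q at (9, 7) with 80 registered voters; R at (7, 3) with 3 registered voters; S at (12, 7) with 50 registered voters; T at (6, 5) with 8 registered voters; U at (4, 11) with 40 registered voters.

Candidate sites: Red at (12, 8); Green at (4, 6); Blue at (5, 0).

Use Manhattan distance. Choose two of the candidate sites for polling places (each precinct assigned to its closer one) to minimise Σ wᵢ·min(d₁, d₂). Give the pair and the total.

{Red, Green}, total 618

Evaluate every pair (each demand assigned to the nearer of the two):
  {Red, Green}: total = 618
  {Red, Blue}: total = 879
  {Green, Blue}: total = 1191
Best pair: {Red, Green} with total 618.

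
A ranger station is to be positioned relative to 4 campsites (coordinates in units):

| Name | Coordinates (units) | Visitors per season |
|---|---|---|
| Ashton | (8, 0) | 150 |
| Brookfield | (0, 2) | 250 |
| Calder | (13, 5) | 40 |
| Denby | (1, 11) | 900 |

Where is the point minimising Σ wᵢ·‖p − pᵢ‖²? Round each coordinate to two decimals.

(1.96, 7.91)

The minimiser of Σwᵢ‖p−pᵢ‖² is the weighted centroid p* = (Σwᵢpᵢ)/(Σwᵢ).
Σwᵢ = 1340.
Σwᵢxᵢ = 150·8 + 250·0 + 40·13 + 900·1 = 2620.
Σwᵢyᵢ = 150·0 + 250·2 + 40·5 + 900·11 = 10600.
x* = 2620/1340 = 1.96, y* = 10600/1340 = 7.91.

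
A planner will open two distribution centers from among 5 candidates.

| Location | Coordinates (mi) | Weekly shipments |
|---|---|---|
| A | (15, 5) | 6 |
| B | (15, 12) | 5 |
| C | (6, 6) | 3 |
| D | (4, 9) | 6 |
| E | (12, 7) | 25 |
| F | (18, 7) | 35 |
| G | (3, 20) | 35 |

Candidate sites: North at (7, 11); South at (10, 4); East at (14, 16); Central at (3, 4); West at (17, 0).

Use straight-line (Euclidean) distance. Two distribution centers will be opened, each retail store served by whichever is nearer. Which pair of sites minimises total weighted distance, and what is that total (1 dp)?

Evaluate every pair (each demand assigned to the nearer of the two):
  {North, South}: total = 839.8
  {North, West}: total = 861.8
  {South, East}: total = 910.3
  {North, East}: total = 967.0
  {East, West}: total = 1036.0
  {North, Central}: total = 1047.2
  {South, Central}: total = 1068.4
  {South, West}: total = 1086.9
  {East, Central}: total = 1113.2
  {Central, West}: total = 1157.1
Best pair: {North, South} with total 839.8.

{North, South}, total 839.8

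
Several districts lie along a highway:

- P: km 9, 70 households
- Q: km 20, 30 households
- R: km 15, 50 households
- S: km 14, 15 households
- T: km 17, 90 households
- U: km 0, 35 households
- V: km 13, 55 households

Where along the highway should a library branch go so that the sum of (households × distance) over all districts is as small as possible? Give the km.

For a sum of weighted absolute distances on a line, the optimum is the weighted median (not the mean). Total weight W = 345; half-weight = 172.5.
Sort by position and accumulate weight:
  km 0 (U, w=35) → cum 35
  km 9 (P, w=70) → cum 105
  km 13 (V, w=55) → cum 160
  km 14 (S, w=15) → cum 175  ≥ 172.5 → median here
  km 15 (R, w=50) → cum 225
  km 17 (T, w=90) → cum 315
  km 20 (Q, w=30) → cum 345
Optimal location: km 14.

x = 14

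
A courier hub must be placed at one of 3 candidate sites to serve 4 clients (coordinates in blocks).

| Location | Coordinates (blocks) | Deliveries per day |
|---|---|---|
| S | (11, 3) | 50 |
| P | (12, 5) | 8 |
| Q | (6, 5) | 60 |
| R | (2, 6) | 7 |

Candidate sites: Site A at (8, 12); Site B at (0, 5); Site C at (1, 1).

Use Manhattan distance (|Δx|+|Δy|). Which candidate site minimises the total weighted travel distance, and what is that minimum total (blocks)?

Total weighted distance at each candidate:
  Site A (8, 12): total = 1312
  Site B (0, 5): total = 1127
  Site C (1, 1): total = 1302
Minimum is at Site B with total 1127 blocks.

Site B, total 1127 blocks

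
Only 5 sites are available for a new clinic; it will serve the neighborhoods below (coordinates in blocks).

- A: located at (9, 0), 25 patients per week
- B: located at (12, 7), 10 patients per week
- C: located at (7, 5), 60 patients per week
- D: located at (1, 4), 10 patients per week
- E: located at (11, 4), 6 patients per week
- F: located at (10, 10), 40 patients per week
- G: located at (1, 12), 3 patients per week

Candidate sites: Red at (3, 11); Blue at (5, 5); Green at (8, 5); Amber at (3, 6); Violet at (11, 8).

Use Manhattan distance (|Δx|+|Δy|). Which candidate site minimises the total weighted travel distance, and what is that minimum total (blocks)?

Total weighted distance at each candidate:
  Red (3, 11): total = 1664
  Blue (5, 5): total = 960
  Green (8, 5): total = 696
  Amber (3, 6): total = 1264
  Violet (11, 8): total = 1016
Minimum is at Green with total 696 blocks.

Green, total 696 blocks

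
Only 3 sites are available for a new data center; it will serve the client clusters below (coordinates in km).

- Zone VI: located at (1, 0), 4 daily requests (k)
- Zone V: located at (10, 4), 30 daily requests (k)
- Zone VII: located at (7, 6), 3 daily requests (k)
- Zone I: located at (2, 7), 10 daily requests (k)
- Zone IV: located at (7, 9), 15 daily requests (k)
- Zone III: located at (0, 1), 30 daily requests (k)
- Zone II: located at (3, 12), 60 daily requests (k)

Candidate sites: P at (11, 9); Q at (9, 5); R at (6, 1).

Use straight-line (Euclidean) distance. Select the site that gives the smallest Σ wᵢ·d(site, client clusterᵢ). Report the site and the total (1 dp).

Total weighted distance at each candidate:
  P (11, 9): total = 1294.7
  Q (9, 5): total = 1075.4
  R (6, 1): total = 1242.8
Minimum is at Q with total 1075.4 km.

Q, total 1075.4 km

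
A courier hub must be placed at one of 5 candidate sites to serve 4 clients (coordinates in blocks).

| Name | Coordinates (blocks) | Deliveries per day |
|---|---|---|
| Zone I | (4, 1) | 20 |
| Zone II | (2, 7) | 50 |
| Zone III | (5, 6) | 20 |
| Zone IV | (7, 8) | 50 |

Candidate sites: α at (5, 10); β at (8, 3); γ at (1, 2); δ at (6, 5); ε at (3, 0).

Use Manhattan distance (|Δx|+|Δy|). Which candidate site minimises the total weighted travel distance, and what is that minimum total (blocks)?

δ, total 660 blocks

Total weighted distance at each candidate:
  α (5, 10): total = 780
  β (8, 3): total = 1040
  γ (1, 2): total = 1140
  δ (6, 5): total = 660
  ε (3, 0): total = 1200
Minimum is at δ with total 660 blocks.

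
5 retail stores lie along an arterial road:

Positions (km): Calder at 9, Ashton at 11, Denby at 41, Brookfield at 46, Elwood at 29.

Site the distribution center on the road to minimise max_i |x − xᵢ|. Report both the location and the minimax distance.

location 27.5, max distance 18.5

The 1-center on a line is the midpoint of the two extreme points: leftmost at 9, rightmost at 46.
Optimal location = (9 + 46)/2 = 27.5; maximum distance = (46 − 9)/2 = 18.5.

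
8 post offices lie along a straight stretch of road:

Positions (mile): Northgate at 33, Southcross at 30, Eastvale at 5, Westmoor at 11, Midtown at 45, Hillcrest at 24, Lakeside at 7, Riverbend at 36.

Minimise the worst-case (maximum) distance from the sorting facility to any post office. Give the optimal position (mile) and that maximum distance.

location 25, max distance 20

The 1-center on a line is the midpoint of the two extreme points: leftmost at 5, rightmost at 45.
Optimal location = (5 + 45)/2 = 25; maximum distance = (45 − 5)/2 = 20.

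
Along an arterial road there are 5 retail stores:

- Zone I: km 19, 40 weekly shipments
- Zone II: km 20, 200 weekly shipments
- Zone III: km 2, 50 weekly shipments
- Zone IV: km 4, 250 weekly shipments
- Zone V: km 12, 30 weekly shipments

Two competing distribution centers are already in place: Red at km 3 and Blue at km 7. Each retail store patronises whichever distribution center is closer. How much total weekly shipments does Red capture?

The indifferent point is the midpoint (3+7)/2 = 5; retail stores left of it (closer to Red at 3) go to Red, those right go to Blue.
  Zone III at 2 (w=50) → Red
  Zone IV at 4 (w=250) → Red
  Zone V at 12 (w=30) → Blue
  Zone I at 19 (w=40) → Blue
  Zone II at 20 (w=200) → Blue
Red captures 300; Blue captures 270.

300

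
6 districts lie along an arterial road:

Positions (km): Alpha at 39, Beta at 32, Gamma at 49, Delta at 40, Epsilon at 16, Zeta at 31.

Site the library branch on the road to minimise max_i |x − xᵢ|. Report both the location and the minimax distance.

The 1-center on a line is the midpoint of the two extreme points: leftmost at 16, rightmost at 49.
Optimal location = (16 + 49)/2 = 32.5; maximum distance = (49 − 16)/2 = 16.5.

location 32.5, max distance 16.5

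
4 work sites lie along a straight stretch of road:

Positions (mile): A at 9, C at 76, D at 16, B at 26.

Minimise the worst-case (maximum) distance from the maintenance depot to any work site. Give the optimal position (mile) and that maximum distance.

location 42.5, max distance 33.5

The 1-center on a line is the midpoint of the two extreme points: leftmost at 9, rightmost at 76.
Optimal location = (9 + 76)/2 = 42.5; maximum distance = (76 − 9)/2 = 33.5.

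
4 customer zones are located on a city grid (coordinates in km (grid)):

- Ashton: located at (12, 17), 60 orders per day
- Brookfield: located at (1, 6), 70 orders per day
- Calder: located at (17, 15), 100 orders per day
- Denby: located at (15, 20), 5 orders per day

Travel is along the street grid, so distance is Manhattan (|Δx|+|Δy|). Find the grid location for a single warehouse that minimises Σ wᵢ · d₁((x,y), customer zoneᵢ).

(12, 15)

Manhattan distance separates: Σwᵢ(|x−xᵢ|+|y−yᵢ|) = Σwᵢ|x−xᵢ| + Σwᵢ|y−yᵢ|, so x and y are optimised independently as 1-D weighted medians.
Total weight W = 235; half = 117.5.
x-coordinate, sorted with cumulative weight:
  x=1 (Brookfield, w=70) cum 70
  x=12 (Ashton, w=60) cum 130  ← median
  x=15 (Denby, w=5) cum 135
  x=17 (Calder, w=100) cum 235
⇒ x* = 12
y-coordinate, sorted with cumulative weight:
  y=6 (Brookfield, w=70) cum 70
  y=15 (Calder, w=100) cum 170  ← median
  y=17 (Ashton, w=60) cum 230
  y=20 (Denby, w=5) cum 235
⇒ y* = 15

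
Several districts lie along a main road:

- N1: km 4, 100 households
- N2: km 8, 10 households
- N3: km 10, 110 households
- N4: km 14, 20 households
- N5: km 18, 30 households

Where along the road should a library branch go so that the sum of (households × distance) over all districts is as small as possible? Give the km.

For a sum of weighted absolute distances on a line, the optimum is the weighted median (not the mean). Total weight W = 270; half-weight = 135.
Sort by position and accumulate weight:
  km 4 (N1, w=100) → cum 100
  km 8 (N2, w=10) → cum 110
  km 10 (N3, w=110) → cum 220  ≥ 135 → median here
  km 14 (N4, w=20) → cum 240
  km 18 (N5, w=30) → cum 270
Optimal location: km 10.

x = 10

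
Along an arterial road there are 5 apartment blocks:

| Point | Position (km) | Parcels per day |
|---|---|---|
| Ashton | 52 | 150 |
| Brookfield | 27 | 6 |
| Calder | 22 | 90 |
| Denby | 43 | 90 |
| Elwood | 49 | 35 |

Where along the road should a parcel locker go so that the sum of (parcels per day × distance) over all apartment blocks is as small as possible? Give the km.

For a sum of weighted absolute distances on a line, the optimum is the weighted median (not the mean). Total weight W = 371; half-weight = 185.5.
Sort by position and accumulate weight:
  km 22 (Calder, w=90) → cum 90
  km 27 (Brookfield, w=6) → cum 96
  km 43 (Denby, w=90) → cum 186  ≥ 185.5 → median here
  km 49 (Elwood, w=35) → cum 221
  km 52 (Ashton, w=150) → cum 371
Optimal location: km 43.

x = 43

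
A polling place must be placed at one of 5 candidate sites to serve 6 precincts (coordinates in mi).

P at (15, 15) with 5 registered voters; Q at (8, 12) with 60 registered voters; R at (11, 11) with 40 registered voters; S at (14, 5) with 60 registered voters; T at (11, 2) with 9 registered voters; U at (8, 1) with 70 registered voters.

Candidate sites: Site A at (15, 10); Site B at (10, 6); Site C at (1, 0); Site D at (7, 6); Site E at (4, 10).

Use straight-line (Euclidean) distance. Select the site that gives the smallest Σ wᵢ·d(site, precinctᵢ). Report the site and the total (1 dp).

Total weighted distance at each candidate:
  Site A (15, 10): total = 1811.3
  Site B (10, 6): total = 1296.4
  Site C (1, 0): total = 2953.2
  Site D (7, 6): total = 1513.4
  Site E (4, 10): total = 2067.5
Minimum is at Site B with total 1296.4 mi.

Site B, total 1296.4 mi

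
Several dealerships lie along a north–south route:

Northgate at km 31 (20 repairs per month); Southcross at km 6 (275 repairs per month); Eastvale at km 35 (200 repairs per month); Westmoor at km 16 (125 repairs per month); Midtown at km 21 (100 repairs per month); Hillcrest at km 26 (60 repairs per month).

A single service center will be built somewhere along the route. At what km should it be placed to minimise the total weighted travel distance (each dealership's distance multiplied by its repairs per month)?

x = 16

For a sum of weighted absolute distances on a line, the optimum is the weighted median (not the mean). Total weight W = 780; half-weight = 390.
Sort by position and accumulate weight:
  km 6 (Southcross, w=275) → cum 275
  km 16 (Westmoor, w=125) → cum 400  ≥ 390 → median here
  km 21 (Midtown, w=100) → cum 500
  km 26 (Hillcrest, w=60) → cum 560
  km 31 (Northgate, w=20) → cum 580
  km 35 (Eastvale, w=200) → cum 780
Optimal location: km 16.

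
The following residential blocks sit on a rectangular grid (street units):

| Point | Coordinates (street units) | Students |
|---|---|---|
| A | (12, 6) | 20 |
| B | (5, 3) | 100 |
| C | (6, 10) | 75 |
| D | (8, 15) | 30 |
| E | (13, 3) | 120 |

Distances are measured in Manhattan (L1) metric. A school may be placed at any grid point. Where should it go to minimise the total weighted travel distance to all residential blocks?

Manhattan distance separates: Σwᵢ(|x−xᵢ|+|y−yᵢ|) = Σwᵢ|x−xᵢ| + Σwᵢ|y−yᵢ|, so x and y are optimised independently as 1-D weighted medians.
Total weight W = 345; half = 172.5.
x-coordinate, sorted with cumulative weight:
  x=5 (B, w=100) cum 100
  x=6 (C, w=75) cum 175  ← median
  x=8 (D, w=30) cum 205
  x=12 (A, w=20) cum 225
  x=13 (E, w=120) cum 345
⇒ x* = 6
y-coordinate, sorted with cumulative weight:
  y=3 (B, w=100) cum 100
  y=3 (E, w=120) cum 220  ← median
  y=6 (A, w=20) cum 240
  y=10 (C, w=75) cum 315
  y=15 (D, w=30) cum 345
⇒ y* = 3

(6, 3)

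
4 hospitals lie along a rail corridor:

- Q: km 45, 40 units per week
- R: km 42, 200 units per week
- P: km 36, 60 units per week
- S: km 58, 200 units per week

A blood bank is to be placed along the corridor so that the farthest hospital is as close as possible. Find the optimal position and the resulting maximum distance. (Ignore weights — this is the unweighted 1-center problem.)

location 47, max distance 11

The 1-center on a line is the midpoint of the two extreme points: leftmost at 36, rightmost at 58.
Optimal location = (36 + 58)/2 = 47; maximum distance = (58 − 36)/2 = 11.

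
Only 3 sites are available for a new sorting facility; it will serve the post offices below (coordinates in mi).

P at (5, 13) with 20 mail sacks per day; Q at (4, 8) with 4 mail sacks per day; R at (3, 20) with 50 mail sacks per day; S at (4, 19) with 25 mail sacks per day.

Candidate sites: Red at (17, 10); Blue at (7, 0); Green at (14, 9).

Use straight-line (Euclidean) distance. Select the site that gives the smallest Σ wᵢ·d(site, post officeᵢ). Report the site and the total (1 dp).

Green, total 1368.5 mi

Total weighted distance at each candidate:
  Red (17, 10): total = 1555.5
  Blue (7, 0): total = 1797.9
  Green (14, 9): total = 1368.5
Minimum is at Green with total 1368.5 mi.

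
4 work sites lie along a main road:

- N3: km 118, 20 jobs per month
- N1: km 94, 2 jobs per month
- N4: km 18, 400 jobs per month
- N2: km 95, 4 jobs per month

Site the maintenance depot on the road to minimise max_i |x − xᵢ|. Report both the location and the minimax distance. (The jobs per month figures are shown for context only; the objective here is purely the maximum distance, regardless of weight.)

location 68, max distance 50

The 1-center on a line is the midpoint of the two extreme points: leftmost at 18, rightmost at 118.
Optimal location = (18 + 118)/2 = 68; maximum distance = (118 − 18)/2 = 50.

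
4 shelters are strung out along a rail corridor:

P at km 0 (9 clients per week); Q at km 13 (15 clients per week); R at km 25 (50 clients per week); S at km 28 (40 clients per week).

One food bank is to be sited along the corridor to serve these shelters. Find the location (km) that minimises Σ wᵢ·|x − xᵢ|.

x = 25

For a sum of weighted absolute distances on a line, the optimum is the weighted median (not the mean). Total weight W = 114; half-weight = 57.
Sort by position and accumulate weight:
  km 0 (P, w=9) → cum 9
  km 13 (Q, w=15) → cum 24
  km 25 (R, w=50) → cum 74  ≥ 57 → median here
  km 28 (S, w=40) → cum 114
Optimal location: km 25.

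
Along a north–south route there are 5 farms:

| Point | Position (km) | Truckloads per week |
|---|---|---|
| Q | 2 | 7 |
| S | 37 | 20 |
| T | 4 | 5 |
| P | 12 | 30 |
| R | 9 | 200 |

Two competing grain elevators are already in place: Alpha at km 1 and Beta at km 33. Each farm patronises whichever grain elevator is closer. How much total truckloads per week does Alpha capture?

The indifferent point is the midpoint (1+33)/2 = 17; farms left of it (closer to Alpha at 1) go to Alpha, those right go to Beta.
  Q at 2 (w=7) → Alpha
  T at 4 (w=5) → Alpha
  R at 9 (w=200) → Alpha
  P at 12 (w=30) → Alpha
  S at 37 (w=20) → Beta
Alpha captures 242; Beta captures 20.

242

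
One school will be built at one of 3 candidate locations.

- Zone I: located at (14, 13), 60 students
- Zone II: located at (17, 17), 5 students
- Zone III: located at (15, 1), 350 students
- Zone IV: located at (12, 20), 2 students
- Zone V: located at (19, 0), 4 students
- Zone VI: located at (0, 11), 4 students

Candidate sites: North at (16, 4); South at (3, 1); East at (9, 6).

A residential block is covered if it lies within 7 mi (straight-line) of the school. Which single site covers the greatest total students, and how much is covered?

Coverage radius r = 7 mi; a point is covered iff (Δx)²+(Δy)² ≤ 7² = 49.
  North (16, 4): covers {Zone III, Zone V} → 354
  South (3, 1): covers {none} → 0
  East (9, 6): covers {none} → 0
Maximum coverage at North: 354 students.

North, covering 354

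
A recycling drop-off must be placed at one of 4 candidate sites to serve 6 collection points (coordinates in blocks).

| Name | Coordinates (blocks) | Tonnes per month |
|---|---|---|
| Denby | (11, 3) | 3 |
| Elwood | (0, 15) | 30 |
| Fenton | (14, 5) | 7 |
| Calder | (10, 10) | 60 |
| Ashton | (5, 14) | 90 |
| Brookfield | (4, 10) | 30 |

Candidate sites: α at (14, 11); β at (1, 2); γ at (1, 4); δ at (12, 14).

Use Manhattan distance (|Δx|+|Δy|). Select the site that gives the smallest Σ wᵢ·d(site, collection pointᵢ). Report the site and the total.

Total weighted distance at each candidate:
  α (14, 11): total = 2325
  β (1, 2): total = 3355
  γ (1, 4): total = 2921
  δ (12, 14): total = 1853
Minimum is at δ with total 1853 blocks.

δ, total 1853 blocks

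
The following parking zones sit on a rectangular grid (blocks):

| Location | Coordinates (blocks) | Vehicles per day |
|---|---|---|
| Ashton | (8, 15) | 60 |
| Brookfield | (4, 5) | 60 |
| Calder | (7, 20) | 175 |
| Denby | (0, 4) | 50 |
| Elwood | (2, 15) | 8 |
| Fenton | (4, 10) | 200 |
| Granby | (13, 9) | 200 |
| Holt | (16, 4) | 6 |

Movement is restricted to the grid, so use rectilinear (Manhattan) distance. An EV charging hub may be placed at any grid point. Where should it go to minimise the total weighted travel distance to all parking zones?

(7, 10)

Manhattan distance separates: Σwᵢ(|x−xᵢ|+|y−yᵢ|) = Σwᵢ|x−xᵢ| + Σwᵢ|y−yᵢ|, so x and y are optimised independently as 1-D weighted medians.
Total weight W = 759; half = 379.5.
x-coordinate, sorted with cumulative weight:
  x=0 (Denby, w=50) cum 50
  x=2 (Elwood, w=8) cum 58
  x=4 (Brookfield, w=60) cum 118
  x=4 (Fenton, w=200) cum 318
  x=7 (Calder, w=175) cum 493  ← median
  x=8 (Ashton, w=60) cum 553
  x=13 (Granby, w=200) cum 753
  x=16 (Holt, w=6) cum 759
⇒ x* = 7
y-coordinate, sorted with cumulative weight:
  y=4 (Denby, w=50) cum 50
  y=4 (Holt, w=6) cum 56
  y=5 (Brookfield, w=60) cum 116
  y=9 (Granby, w=200) cum 316
  y=10 (Fenton, w=200) cum 516  ← median
  y=15 (Ashton, w=60) cum 576
  y=15 (Elwood, w=8) cum 584
  y=20 (Calder, w=175) cum 759
⇒ y* = 10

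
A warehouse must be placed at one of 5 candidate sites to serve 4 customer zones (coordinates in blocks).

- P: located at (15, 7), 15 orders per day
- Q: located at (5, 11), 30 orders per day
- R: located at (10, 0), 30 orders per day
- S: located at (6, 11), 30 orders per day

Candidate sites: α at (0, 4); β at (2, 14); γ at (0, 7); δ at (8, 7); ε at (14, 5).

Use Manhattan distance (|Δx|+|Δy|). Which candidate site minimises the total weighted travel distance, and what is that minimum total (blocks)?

Total weighted distance at each candidate:
  α (0, 4): total = 1440
  β (2, 14): total = 1350
  γ (0, 7): total = 1305
  δ (8, 7): total = 765
  ε (14, 5): total = 1185
Minimum is at δ with total 765 blocks.

δ, total 765 blocks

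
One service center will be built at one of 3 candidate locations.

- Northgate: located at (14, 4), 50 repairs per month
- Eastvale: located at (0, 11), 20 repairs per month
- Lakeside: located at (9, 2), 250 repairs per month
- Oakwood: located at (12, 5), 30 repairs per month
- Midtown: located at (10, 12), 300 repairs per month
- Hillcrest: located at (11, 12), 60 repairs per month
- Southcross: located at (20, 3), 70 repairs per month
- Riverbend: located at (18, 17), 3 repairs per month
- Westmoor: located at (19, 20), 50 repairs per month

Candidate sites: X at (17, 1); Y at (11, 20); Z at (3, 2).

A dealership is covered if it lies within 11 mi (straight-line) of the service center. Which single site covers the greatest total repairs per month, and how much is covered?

Coverage radius r = 11 mi; a point is covered iff (Δx)²+(Δy)² ≤ 11² = 121.
  X (17, 1): covers {Northgate, Lakeside, Oakwood, Southcross} → 400
  Y (11, 20): covers {Midtown, Hillcrest, Riverbend, Westmoor} → 413
  Z (3, 2): covers {Eastvale, Lakeside, Oakwood} → 300
Maximum coverage at Y: 413 repairs per month.

Y, covering 413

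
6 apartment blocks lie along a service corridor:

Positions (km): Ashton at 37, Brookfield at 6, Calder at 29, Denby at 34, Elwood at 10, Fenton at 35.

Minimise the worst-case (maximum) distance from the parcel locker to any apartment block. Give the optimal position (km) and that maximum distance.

location 21.5, max distance 15.5

The 1-center on a line is the midpoint of the two extreme points: leftmost at 6, rightmost at 37.
Optimal location = (6 + 37)/2 = 21.5; maximum distance = (37 − 6)/2 = 15.5.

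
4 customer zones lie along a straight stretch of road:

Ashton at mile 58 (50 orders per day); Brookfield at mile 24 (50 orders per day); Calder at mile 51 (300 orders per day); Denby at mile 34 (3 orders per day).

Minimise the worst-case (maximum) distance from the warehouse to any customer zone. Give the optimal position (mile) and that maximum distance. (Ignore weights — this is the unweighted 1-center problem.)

The 1-center on a line is the midpoint of the two extreme points: leftmost at 24, rightmost at 58.
Optimal location = (24 + 58)/2 = 41; maximum distance = (58 − 24)/2 = 17.

location 41, max distance 17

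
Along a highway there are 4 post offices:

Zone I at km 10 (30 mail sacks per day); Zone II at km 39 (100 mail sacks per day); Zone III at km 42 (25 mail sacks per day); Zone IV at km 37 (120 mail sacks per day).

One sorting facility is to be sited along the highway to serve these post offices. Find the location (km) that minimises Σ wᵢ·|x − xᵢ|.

For a sum of weighted absolute distances on a line, the optimum is the weighted median (not the mean). Total weight W = 275; half-weight = 137.5.
Sort by position and accumulate weight:
  km 10 (Zone I, w=30) → cum 30
  km 37 (Zone IV, w=120) → cum 150  ≥ 137.5 → median here
  km 39 (Zone II, w=100) → cum 250
  km 42 (Zone III, w=25) → cum 275
Optimal location: km 37.

x = 37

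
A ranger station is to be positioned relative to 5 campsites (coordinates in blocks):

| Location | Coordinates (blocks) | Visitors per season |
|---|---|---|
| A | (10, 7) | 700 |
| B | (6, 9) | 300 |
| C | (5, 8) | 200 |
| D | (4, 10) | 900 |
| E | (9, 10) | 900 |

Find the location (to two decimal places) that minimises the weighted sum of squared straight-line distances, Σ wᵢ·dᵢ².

The minimiser of Σwᵢ‖p−pᵢ‖² is the weighted centroid p* = (Σwᵢpᵢ)/(Σwᵢ).
Σwᵢ = 3000.
Σwᵢxᵢ = 700·10 + 300·6 + 200·5 + 900·4 + 900·9 = 21500.
Σwᵢyᵢ = 700·7 + 300·9 + 200·8 + 900·10 + 900·10 = 27200.
x* = 21500/3000 = 7.17, y* = 27200/3000 = 9.07.

(7.17, 9.07)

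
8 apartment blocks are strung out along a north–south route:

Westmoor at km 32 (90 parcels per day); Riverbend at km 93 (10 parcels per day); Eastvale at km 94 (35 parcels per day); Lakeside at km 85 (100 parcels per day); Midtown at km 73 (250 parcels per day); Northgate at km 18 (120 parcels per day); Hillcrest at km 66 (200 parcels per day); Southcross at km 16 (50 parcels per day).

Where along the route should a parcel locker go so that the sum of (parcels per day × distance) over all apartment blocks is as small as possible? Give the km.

x = 66

For a sum of weighted absolute distances on a line, the optimum is the weighted median (not the mean). Total weight W = 855; half-weight = 427.5.
Sort by position and accumulate weight:
  km 16 (Southcross, w=50) → cum 50
  km 18 (Northgate, w=120) → cum 170
  km 32 (Westmoor, w=90) → cum 260
  km 66 (Hillcrest, w=200) → cum 460  ≥ 427.5 → median here
  km 73 (Midtown, w=250) → cum 710
  km 85 (Lakeside, w=100) → cum 810
  km 93 (Riverbend, w=10) → cum 820
  km 94 (Eastvale, w=35) → cum 855
Optimal location: km 66.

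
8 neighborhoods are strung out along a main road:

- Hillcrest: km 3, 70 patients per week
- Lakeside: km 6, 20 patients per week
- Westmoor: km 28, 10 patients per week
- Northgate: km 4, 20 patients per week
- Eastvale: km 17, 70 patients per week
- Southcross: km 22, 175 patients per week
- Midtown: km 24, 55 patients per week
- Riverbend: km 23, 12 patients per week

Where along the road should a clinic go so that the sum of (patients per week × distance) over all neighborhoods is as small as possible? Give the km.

For a sum of weighted absolute distances on a line, the optimum is the weighted median (not the mean). Total weight W = 432; half-weight = 216.
Sort by position and accumulate weight:
  km 3 (Hillcrest, w=70) → cum 70
  km 4 (Northgate, w=20) → cum 90
  km 6 (Lakeside, w=20) → cum 110
  km 17 (Eastvale, w=70) → cum 180
  km 22 (Southcross, w=175) → cum 355  ≥ 216 → median here
  km 23 (Riverbend, w=12) → cum 367
  km 24 (Midtown, w=55) → cum 422
  km 28 (Westmoor, w=10) → cum 432
Optimal location: km 22.

x = 22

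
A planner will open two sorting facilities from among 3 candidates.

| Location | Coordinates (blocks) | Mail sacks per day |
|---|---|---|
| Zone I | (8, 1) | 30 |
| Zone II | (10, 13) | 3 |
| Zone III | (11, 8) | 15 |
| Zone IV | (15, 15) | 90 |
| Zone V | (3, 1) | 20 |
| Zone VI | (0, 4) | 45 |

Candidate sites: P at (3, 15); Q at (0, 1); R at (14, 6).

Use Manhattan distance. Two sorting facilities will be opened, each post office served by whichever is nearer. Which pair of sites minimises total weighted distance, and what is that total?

Evaluate every pair (each demand assigned to the nearer of the two):
  {Q, R}: total = 1443
  {P, Q}: total = 1767
  {P, R}: total = 2242
Best pair: {Q, R} with total 1443.

{Q, R}, total 1443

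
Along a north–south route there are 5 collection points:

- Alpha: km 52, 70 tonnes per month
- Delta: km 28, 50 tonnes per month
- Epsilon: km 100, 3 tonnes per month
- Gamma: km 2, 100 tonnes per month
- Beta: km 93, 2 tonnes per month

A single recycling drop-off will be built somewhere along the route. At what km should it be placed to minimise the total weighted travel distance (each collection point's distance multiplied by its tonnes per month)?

For a sum of weighted absolute distances on a line, the optimum is the weighted median (not the mean). Total weight W = 225; half-weight = 112.5.
Sort by position and accumulate weight:
  km 2 (Gamma, w=100) → cum 100
  km 28 (Delta, w=50) → cum 150  ≥ 112.5 → median here
  km 52 (Alpha, w=70) → cum 220
  km 93 (Beta, w=2) → cum 222
  km 100 (Epsilon, w=3) → cum 225
Optimal location: km 28.

x = 28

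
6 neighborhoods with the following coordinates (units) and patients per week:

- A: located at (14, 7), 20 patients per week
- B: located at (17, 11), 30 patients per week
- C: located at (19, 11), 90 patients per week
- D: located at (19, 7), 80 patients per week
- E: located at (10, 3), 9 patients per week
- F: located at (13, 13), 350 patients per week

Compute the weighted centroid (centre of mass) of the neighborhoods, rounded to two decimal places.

The minimiser of Σwᵢ‖p−pᵢ‖² is the weighted centroid p* = (Σwᵢpᵢ)/(Σwᵢ).
Σwᵢ = 579.
Σwᵢxᵢ = 20·14 + 30·17 + 90·19 + 80·19 + 9·10 + 350·13 = 8660.
Σwᵢyᵢ = 20·7 + 30·11 + 90·11 + 80·7 + 9·3 + 350·13 = 6597.
x* = 8660/579 = 14.96, y* = 6597/579 = 11.39.

(14.96, 11.39)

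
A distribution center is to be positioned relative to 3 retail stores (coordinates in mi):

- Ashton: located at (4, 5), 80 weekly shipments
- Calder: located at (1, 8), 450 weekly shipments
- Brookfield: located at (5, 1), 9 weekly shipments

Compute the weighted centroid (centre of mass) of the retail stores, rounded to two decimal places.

The minimiser of Σwᵢ‖p−pᵢ‖² is the weighted centroid p* = (Σwᵢpᵢ)/(Σwᵢ).
Σwᵢ = 539.
Σwᵢxᵢ = 80·4 + 450·1 + 9·5 = 815.
Σwᵢyᵢ = 80·5 + 450·8 + 9·1 = 4009.
x* = 815/539 = 1.51, y* = 4009/539 = 7.44.

(1.51, 7.44)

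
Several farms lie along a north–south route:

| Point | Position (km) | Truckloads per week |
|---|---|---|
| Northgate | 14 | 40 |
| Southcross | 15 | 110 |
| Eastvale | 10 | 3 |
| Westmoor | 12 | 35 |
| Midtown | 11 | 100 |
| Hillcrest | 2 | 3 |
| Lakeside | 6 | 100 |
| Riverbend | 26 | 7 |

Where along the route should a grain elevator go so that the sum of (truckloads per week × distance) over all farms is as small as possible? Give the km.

For a sum of weighted absolute distances on a line, the optimum is the weighted median (not the mean). Total weight W = 398; half-weight = 199.
Sort by position and accumulate weight:
  km 2 (Hillcrest, w=3) → cum 3
  km 6 (Lakeside, w=100) → cum 103
  km 10 (Eastvale, w=3) → cum 106
  km 11 (Midtown, w=100) → cum 206  ≥ 199 → median here
  km 12 (Westmoor, w=35) → cum 241
  km 14 (Northgate, w=40) → cum 281
  km 15 (Southcross, w=110) → cum 391
  km 26 (Riverbend, w=7) → cum 398
Optimal location: km 11.

x = 11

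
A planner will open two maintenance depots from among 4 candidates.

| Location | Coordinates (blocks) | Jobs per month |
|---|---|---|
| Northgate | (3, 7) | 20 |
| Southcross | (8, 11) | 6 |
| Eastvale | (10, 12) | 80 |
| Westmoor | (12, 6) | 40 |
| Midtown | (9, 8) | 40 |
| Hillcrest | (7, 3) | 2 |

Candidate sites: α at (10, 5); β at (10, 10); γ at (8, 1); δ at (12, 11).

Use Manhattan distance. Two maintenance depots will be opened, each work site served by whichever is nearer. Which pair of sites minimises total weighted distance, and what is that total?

Evaluate every pair (each demand assigned to the nearer of the two):
  {α, β}: total = 608
  {β, δ}: total = 718
  {α, δ}: total = 734
  {β, γ}: total = 744
  {γ, δ}: total = 930
  {α, γ}: total = 1074
Best pair: {α, β} with total 608.

{α, β}, total 608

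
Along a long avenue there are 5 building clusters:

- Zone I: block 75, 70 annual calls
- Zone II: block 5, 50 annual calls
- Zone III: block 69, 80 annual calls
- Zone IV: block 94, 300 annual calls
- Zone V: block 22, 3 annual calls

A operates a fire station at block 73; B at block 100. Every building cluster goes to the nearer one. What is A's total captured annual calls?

203

The indifferent point is the midpoint (73+100)/2 = 86.5; building clusters left of it (closer to A at 73) go to A, those right go to B.
  Zone II at 5 (w=50) → A
  Zone V at 22 (w=3) → A
  Zone III at 69 (w=80) → A
  Zone I at 75 (w=70) → A
  Zone IV at 94 (w=300) → B
A captures 203; B captures 300.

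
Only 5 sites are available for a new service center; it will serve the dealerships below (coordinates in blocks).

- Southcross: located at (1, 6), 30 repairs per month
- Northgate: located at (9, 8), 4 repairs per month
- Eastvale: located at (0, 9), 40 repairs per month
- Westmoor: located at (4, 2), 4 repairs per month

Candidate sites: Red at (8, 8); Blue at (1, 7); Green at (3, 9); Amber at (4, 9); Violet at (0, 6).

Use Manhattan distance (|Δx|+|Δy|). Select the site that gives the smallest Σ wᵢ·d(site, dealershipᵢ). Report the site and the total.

Total weighted distance at each candidate:
  Red (8, 8): total = 674
  Blue (1, 7): total = 218
  Green (3, 9): total = 330
  Amber (4, 9): total = 392
  Violet (0, 6): total = 226
Minimum is at Blue with total 218 blocks.

Blue, total 218 blocks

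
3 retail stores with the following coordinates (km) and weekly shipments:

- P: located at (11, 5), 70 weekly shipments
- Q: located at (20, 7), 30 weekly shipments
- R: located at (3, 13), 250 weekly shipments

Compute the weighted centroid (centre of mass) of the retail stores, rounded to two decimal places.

The minimiser of Σwᵢ‖p−pᵢ‖² is the weighted centroid p* = (Σwᵢpᵢ)/(Σwᵢ).
Σwᵢ = 350.
Σwᵢxᵢ = 70·11 + 30·20 + 250·3 = 2120.
Σwᵢyᵢ = 70·5 + 30·7 + 250·13 = 3810.
x* = 2120/350 = 6.06, y* = 3810/350 = 10.89.

(6.06, 10.89)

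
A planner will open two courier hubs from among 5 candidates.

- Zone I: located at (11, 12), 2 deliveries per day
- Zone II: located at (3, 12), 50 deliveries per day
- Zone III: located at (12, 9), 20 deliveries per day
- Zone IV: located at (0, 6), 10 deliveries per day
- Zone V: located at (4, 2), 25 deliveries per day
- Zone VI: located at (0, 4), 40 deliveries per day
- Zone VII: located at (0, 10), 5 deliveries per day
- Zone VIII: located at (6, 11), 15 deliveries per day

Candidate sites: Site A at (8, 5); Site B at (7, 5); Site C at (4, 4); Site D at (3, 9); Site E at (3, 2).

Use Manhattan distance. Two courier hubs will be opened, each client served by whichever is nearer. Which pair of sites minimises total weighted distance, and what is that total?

{Site C, Site D}, total 717

Evaluate every pair (each demand assigned to the nearer of the two):
  {Site C, Site D}: total = 717
  {Site D, Site E}: total = 732
  {Site B, Site D}: total = 977
  {Site A, Site D}: total = 980
  {Site A, Site C}: total = 1070
  {Site B, Site C}: total = 1077
  {Site A, Site E}: total = 1150
  {Site B, Site E}: total = 1157
  {Site C, Site E}: total = 1170
  {Site A, Site B}: total = 1445
Best pair: {Site C, Site D} with total 717.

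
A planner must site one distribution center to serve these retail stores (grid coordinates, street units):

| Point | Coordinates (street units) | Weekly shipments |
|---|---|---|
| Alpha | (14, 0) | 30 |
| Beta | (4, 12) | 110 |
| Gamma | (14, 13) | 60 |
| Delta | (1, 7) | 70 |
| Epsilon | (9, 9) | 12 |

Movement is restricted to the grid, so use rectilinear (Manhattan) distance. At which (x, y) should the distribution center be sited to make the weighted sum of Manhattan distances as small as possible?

(4, 12)

Manhattan distance separates: Σwᵢ(|x−xᵢ|+|y−yᵢ|) = Σwᵢ|x−xᵢ| + Σwᵢ|y−yᵢ|, so x and y are optimised independently as 1-D weighted medians.
Total weight W = 282; half = 141.
x-coordinate, sorted with cumulative weight:
  x=1 (Delta, w=70) cum 70
  x=4 (Beta, w=110) cum 180  ← median
  x=9 (Epsilon, w=12) cum 192
  x=14 (Alpha, w=30) cum 222
  x=14 (Gamma, w=60) cum 282
⇒ x* = 4
y-coordinate, sorted with cumulative weight:
  y=0 (Alpha, w=30) cum 30
  y=7 (Delta, w=70) cum 100
  y=9 (Epsilon, w=12) cum 112
  y=12 (Beta, w=110) cum 222  ← median
  y=13 (Gamma, w=60) cum 282
⇒ y* = 12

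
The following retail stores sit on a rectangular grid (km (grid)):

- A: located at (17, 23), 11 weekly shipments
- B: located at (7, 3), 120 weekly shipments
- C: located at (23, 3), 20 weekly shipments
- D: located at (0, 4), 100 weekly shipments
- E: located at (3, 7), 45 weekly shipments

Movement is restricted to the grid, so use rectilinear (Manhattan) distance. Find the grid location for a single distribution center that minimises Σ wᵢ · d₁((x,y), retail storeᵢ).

Manhattan distance separates: Σwᵢ(|x−xᵢ|+|y−yᵢ|) = Σwᵢ|x−xᵢ| + Σwᵢ|y−yᵢ|, so x and y are optimised independently as 1-D weighted medians.
Total weight W = 296; half = 148.
x-coordinate, sorted with cumulative weight:
  x=0 (D, w=100) cum 100
  x=3 (E, w=45) cum 145
  x=7 (B, w=120) cum 265  ← median
  x=17 (A, w=11) cum 276
  x=23 (C, w=20) cum 296
⇒ x* = 7
y-coordinate, sorted with cumulative weight:
  y=3 (B, w=120) cum 120
  y=3 (C, w=20) cum 140
  y=4 (D, w=100) cum 240  ← median
  y=7 (E, w=45) cum 285
  y=23 (A, w=11) cum 296
⇒ y* = 4

(7, 4)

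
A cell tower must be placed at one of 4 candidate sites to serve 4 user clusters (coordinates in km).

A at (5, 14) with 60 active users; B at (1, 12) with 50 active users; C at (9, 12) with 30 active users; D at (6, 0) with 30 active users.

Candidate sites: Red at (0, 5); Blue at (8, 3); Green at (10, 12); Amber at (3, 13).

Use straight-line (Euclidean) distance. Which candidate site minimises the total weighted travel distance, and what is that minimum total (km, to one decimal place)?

Total weighted distance at each candidate:
  Red (0, 5): total = 1547.7
  Blue (8, 3): total = 1634.0
  Green (10, 12): total = 1182.6
  Amber (3, 13): total = 828.7
Minimum is at Amber with total 828.7 km.

Amber, total 828.7 km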